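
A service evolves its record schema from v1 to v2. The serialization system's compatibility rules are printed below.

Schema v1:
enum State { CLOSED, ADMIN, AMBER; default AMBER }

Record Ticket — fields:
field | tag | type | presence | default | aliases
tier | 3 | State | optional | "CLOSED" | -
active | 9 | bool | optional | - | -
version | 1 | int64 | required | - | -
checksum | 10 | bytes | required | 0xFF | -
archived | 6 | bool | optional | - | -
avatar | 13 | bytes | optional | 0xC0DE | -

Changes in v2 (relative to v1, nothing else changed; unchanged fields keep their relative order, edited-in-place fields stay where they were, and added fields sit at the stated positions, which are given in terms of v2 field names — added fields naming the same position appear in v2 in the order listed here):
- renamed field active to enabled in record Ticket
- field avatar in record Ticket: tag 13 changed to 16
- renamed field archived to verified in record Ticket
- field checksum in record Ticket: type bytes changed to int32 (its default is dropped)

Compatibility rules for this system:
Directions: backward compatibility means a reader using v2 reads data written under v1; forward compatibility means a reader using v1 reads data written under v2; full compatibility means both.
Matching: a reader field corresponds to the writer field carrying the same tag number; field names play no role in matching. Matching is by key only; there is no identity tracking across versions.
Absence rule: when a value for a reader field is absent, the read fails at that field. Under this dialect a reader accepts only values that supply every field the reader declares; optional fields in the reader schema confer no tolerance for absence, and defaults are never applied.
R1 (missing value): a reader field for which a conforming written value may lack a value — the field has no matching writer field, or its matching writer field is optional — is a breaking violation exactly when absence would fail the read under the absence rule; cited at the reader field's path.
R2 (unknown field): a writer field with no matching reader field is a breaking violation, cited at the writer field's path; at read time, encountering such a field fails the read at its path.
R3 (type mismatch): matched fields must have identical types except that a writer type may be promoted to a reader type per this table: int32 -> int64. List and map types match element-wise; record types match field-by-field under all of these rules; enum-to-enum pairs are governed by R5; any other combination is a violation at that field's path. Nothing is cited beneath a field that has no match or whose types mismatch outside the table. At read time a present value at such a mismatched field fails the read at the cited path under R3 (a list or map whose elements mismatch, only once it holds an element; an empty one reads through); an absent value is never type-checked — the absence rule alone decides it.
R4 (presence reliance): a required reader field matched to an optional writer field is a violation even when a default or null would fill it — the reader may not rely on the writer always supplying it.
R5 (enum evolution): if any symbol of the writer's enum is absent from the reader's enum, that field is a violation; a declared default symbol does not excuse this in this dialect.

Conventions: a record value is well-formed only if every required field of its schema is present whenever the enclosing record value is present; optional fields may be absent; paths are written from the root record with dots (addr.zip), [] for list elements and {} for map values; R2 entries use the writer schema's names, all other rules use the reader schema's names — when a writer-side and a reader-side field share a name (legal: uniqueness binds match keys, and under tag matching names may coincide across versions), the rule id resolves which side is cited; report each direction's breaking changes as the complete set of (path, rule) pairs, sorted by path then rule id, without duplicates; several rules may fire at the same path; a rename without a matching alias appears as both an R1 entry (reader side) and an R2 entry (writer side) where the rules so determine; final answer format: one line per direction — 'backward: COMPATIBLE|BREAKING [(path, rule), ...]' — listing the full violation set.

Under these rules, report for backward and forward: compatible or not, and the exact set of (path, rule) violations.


the writer's type comes first in each Ticket pair
backward for Ticket (reader v2, writer v1):
  writer optional, State -> State: reader tier maps from writer tier
  writer optional, bool -> bool: reader enabled maps from writer active
  writer required, int64 -> int64: reader version maps from writer version
  writer required, bytes -> int32: reader checksum maps from writer checksum
  writer optional, bool -> bool: reader verified maps from writer archived
  no writer field matches reader avatar
  writer field avatar has no reader counterpart
  breaking: (avatar, R1)
  breaking: (avatar, R2)
  breaking: (checksum, R3)
  breaking: (enabled, R1)
  breaking: (tier, R1)
  breaking: (verified, R1)
  => backward verdict for Ticket: BREAKING, 6 violation(s)
forward for Ticket (reader v1, writer v2):
  writer optional, State -> State: reader tier maps from writer tier
  writer optional, bool -> bool: reader active maps from writer enabled
  writer required, int64 -> int64: reader version maps from writer version
  writer required, int32 -> bytes: reader checksum maps from writer checksum
  writer optional, bool -> bool: reader archived maps from writer verified
  no writer field matches reader avatar
  writer field avatar has no reader counterpart
  breaking: (active, R1)
  breaking: (archived, R1)
  breaking: (avatar, R1)
  breaking: (avatar, R2)
  breaking: (checksum, R3)
  breaking: (tier, R1)
  => forward verdict for Ticket: BREAKING, 6 violation(s)

backward: BREAKING [(avatar, R1), (avatar, R2), (checksum, R3), (enabled, R1), (tier, R1), (verified, R1)]; forward: BREAKING [(active, R1), (archived, R1), (avatar, R1), (avatar, R2), (checksum, R3), (tier, R1)]


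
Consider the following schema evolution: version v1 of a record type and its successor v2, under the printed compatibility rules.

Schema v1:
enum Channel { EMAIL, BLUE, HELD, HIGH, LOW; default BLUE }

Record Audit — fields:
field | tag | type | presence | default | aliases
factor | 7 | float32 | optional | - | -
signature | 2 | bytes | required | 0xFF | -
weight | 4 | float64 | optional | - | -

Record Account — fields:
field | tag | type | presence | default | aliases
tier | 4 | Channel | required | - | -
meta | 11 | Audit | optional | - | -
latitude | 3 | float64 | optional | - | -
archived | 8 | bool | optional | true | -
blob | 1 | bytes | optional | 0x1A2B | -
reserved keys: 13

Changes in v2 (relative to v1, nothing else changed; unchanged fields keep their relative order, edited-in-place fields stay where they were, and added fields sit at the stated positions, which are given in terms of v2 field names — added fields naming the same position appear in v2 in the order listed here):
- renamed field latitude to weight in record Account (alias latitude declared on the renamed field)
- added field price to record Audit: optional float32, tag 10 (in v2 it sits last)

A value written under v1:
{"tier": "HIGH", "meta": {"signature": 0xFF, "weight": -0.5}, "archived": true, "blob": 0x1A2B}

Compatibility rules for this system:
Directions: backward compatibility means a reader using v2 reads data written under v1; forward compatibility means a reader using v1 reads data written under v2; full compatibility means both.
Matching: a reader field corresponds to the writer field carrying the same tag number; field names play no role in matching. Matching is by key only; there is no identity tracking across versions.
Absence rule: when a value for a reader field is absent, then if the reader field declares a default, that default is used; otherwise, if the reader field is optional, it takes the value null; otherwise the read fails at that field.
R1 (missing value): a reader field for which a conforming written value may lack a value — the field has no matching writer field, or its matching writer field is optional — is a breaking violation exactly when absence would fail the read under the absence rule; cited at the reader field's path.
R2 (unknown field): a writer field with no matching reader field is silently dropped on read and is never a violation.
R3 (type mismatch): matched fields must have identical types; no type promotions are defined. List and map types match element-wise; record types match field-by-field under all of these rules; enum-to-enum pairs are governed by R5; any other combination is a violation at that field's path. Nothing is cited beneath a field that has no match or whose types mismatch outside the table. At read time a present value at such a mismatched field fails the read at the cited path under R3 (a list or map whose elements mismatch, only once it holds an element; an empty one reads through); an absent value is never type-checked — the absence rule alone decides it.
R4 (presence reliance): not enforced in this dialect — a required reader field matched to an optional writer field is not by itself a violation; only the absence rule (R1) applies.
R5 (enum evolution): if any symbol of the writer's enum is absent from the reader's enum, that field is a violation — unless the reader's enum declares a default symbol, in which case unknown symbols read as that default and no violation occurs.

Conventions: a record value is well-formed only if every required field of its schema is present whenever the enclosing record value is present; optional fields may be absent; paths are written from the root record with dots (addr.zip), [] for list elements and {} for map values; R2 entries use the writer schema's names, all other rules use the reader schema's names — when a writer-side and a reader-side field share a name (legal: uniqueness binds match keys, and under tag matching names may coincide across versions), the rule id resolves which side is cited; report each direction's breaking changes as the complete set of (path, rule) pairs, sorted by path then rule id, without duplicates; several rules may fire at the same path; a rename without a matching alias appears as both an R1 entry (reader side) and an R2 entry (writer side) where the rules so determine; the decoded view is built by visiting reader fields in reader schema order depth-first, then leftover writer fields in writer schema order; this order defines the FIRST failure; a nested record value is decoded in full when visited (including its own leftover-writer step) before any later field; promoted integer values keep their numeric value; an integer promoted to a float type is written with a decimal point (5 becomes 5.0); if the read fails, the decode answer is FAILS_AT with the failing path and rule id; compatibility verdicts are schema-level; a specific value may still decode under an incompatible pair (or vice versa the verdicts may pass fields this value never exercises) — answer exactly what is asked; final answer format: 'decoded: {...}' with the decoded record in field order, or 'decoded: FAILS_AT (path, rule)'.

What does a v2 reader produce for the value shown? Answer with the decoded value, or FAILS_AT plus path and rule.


decoded: {"tier": "HIGH", "meta": {"factor": null, "signature": 0xFF, "weight": -0.5, "price": null}, "weight": null, "archived": true, "blob": 0x1A2B}

each type pair in Account: writer, then reader
decode walk for Account under reader schema v2:
  tier := "HIGH"
  meta.factor := null (absent, optional -> null)
  meta.signature := 0xFF
  meta.weight := -0.5
  meta.price := null (absent, optional -> null)
  weight := null (absent, optional -> null)
  archived := true
  blob := 0x1A2B
  => decoded: {"tier": "HIGH", "meta": {"factor": null, "signature": 0xFF, "weight": -0.5, "price": null}, "weight": null, "archived": true, "blob": 0x1A2B}


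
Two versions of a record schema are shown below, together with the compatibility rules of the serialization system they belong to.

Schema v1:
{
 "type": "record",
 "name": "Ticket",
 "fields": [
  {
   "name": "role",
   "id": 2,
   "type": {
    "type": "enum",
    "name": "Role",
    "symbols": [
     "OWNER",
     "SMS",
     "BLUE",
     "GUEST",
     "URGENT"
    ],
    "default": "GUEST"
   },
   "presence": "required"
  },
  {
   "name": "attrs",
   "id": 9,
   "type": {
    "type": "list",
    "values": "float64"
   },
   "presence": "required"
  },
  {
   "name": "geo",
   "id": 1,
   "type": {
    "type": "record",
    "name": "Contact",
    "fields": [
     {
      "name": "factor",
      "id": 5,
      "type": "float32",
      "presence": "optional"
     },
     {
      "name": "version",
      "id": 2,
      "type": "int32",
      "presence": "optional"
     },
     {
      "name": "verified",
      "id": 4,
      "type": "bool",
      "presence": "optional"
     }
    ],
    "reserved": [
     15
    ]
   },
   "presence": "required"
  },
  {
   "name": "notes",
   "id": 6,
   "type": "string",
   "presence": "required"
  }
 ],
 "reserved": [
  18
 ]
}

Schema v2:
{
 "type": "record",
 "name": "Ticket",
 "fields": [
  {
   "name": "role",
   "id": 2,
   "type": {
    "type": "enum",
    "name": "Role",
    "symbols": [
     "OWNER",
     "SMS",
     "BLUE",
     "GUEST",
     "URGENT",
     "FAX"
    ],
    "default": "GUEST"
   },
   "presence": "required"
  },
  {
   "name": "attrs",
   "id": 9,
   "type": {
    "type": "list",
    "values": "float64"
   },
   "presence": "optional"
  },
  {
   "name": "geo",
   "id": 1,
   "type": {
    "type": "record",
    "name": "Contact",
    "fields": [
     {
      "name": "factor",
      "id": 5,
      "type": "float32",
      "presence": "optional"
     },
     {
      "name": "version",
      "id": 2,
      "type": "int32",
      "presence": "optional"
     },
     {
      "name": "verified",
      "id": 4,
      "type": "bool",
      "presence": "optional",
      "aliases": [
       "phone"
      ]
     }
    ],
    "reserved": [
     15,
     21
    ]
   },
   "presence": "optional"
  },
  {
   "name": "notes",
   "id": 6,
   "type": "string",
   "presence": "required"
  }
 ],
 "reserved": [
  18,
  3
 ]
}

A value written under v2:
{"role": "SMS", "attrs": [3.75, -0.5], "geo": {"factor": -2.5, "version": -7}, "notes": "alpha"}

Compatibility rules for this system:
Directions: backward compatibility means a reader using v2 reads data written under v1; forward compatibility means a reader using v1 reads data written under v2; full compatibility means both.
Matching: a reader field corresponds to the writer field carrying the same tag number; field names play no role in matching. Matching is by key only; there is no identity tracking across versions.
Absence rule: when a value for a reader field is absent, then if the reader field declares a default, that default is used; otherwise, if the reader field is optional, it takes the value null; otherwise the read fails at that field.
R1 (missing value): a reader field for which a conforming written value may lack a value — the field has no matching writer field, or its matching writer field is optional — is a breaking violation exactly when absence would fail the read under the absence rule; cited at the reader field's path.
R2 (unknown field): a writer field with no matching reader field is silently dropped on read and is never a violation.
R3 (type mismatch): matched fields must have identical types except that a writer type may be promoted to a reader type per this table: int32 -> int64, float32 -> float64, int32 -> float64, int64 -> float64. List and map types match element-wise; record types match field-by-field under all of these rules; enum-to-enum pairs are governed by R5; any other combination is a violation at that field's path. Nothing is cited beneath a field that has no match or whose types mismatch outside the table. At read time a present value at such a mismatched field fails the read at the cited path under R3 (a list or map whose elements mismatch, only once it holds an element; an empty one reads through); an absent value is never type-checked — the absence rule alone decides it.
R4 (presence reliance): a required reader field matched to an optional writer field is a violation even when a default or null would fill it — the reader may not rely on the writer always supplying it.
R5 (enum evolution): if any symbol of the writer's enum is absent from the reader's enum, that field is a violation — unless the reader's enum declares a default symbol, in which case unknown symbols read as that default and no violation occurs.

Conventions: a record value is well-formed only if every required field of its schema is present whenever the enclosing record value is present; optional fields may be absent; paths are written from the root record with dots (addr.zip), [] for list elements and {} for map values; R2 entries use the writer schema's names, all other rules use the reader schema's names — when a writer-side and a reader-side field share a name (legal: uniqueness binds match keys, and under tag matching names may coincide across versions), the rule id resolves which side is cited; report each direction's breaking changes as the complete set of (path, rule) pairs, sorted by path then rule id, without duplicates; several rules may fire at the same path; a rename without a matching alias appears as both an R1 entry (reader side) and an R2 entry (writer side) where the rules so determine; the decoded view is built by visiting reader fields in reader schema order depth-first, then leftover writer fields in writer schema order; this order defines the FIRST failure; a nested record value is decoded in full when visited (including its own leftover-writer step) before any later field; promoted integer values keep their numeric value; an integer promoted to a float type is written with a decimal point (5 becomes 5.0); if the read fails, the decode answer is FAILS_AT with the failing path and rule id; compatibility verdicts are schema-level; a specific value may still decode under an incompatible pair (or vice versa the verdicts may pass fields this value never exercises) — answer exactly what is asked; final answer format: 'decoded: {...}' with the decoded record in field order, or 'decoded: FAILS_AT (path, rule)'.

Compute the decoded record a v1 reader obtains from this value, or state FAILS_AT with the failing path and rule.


decoded: {"role": "SMS", "attrs": [3.75, -0.5], "geo": {"factor": -2.5, "version": -7, "verified": null}, "notes": "alpha"}

in Ticket below, arrows point writer -> reader
decode (reader v1):
  role := "SMS"
  attrs := [3.75, -0.5]
  geo.factor := -2.5
  geo.version := -7
  geo.verified := null (not supplied -> null)
  notes := "alpha"
  => decoded: {"role": "SMS", "attrs": [3.75, -0.5], "geo": {"factor": -2.5, "version": -7, "verified": null}, "notes": "alpha"}
the other Ticket changes do not affect what is asked:
  enum Role (field role in record Ticket): symbol FAX added -> fires no rule on Ticket under this dialect and leaves the result unchanged
  field attrs in record Ticket: required changed to optional -> affects the rule determinations only; this particular Ticket value decodes identically
  field geo in record Ticket: required changed to optional -> affects the rule determinations only; this particular Ticket value decodes identically


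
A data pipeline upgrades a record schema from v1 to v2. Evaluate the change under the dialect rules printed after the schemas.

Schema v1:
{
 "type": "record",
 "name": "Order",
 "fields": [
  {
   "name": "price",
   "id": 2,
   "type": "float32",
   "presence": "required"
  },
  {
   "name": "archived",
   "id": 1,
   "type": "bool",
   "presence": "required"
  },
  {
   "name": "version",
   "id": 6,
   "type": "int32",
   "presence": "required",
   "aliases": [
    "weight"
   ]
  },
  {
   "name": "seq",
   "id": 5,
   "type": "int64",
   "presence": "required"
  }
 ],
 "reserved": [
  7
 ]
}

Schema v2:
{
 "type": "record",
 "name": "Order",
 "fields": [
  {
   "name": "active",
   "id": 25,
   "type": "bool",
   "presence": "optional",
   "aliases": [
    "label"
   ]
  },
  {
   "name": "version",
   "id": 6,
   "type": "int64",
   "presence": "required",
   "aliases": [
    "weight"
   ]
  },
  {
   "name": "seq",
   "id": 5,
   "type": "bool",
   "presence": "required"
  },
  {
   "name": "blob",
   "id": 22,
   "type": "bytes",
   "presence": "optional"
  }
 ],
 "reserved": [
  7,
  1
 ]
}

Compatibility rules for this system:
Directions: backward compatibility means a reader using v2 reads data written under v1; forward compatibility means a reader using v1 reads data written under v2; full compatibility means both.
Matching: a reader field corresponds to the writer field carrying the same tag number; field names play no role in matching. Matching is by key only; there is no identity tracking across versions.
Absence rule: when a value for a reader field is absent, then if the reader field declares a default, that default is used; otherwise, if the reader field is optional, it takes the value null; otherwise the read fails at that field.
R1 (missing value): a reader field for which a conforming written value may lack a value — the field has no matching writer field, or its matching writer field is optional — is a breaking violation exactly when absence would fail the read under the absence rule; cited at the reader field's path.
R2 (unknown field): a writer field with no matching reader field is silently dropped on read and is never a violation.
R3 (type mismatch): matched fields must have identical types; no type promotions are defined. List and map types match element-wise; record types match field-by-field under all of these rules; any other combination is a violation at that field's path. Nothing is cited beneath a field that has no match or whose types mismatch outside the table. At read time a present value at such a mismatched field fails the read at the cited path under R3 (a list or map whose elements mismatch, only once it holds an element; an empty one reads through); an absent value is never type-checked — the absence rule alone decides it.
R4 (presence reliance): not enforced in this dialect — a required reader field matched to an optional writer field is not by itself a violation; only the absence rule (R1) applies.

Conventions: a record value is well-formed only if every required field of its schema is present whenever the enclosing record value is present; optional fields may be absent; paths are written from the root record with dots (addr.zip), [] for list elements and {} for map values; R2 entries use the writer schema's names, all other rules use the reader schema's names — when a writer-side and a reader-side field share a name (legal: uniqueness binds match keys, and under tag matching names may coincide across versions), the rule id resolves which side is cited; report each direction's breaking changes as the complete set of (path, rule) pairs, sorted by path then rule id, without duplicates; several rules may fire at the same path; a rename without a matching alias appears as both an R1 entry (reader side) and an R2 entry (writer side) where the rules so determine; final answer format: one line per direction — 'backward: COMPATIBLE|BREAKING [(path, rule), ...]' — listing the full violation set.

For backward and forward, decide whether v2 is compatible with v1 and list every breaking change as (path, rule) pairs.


arrows below run writer -> reader for Order
checking backward for Order: reader v2 against writer v1:
  active: no writer-side match
  version <- version (int32 -> int64, writer required)
  seq <- seq (int64 -> bool, writer required)
  blob: no writer-side match
  price (writer side), unknown to reader
  archived (writer side), unknown to reader
  violation R3 at seq
  violation R3 at version
  => backward verdict for Order: BREAKING, 2 violation(s)
checking forward for Order: reader v1 against writer v2:
  price: no writer-side match
  archived: no writer-side match
  version <- version (int64 -> int32, writer required)
  seq <- seq (bool -> int64, writer required)
  active (writer side), unknown to reader
  blob (writer side), unknown to reader
  violation R1 at archived
  violation R1 at price
  violation R3 at seq
  violation R3 at version
  => forward verdict for Order: BREAKING, 4 violation(s)

backward: BREAKING [(seq, R3), (version, R3)]; forward: BREAKING [(archived, R1), (price, R1), (seq, R3), (version, R3)]


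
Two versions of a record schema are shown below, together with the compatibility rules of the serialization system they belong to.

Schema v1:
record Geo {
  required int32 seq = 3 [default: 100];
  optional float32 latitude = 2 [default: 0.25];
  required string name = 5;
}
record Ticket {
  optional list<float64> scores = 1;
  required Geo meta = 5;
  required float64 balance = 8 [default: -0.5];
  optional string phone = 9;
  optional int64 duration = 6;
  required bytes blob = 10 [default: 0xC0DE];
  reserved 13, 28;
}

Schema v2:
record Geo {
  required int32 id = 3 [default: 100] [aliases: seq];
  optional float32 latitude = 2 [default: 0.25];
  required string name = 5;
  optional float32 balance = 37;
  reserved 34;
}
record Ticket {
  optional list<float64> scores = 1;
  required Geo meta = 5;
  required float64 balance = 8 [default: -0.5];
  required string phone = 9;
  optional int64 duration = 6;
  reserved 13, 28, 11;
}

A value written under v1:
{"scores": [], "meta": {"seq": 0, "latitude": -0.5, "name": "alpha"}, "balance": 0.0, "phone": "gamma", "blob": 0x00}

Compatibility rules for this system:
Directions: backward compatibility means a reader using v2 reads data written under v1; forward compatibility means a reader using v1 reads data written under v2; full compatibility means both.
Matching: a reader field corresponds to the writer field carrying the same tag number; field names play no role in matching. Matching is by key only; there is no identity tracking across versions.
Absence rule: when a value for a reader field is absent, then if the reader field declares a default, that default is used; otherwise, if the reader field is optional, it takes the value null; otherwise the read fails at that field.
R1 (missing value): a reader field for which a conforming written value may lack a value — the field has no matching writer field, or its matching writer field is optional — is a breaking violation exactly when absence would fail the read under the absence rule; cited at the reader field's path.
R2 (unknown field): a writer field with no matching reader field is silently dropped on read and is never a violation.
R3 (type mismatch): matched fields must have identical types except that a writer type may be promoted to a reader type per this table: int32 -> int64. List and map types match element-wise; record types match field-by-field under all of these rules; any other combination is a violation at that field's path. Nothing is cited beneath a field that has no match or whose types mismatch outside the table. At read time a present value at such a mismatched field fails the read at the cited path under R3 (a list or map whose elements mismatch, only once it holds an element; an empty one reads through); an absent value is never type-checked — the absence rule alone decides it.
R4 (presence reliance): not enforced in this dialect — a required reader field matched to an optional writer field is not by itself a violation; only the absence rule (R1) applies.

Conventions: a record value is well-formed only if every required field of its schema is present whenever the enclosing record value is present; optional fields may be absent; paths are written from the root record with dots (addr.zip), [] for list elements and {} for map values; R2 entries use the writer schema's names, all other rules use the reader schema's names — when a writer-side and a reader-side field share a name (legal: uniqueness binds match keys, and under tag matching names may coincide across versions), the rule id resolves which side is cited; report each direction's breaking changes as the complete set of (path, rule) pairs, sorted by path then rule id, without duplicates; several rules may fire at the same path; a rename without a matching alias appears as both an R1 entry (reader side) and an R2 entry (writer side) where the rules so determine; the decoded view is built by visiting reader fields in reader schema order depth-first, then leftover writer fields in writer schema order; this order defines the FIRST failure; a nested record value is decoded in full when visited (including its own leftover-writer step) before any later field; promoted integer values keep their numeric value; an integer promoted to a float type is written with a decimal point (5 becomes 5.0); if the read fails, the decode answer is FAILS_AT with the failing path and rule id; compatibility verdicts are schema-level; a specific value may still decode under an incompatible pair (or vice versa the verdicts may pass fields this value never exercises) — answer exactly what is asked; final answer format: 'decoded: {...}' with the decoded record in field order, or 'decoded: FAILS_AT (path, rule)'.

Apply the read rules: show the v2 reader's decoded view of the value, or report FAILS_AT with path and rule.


each type pair in Ticket: writer, then reader
migrating the Ticket value to v2:
  scores := []
  meta.id := 0 (from writer seq)
  meta.latitude := -0.5
  meta.name := "alpha"
  meta.balance := null (not supplied -> null)
  balance := 0.0
  phone := "gamma"
  duration := null (not supplied -> null)
  writer blob: unmatched, discarded
  => decoded: {"scores": [], "meta": {"id": 0, "latitude": -0.5, "name": "alpha", "balance": null}, "balance": 0.0, "phone": "gamma", "duration": null}
remaining Ticket differences; none change what is asked:
  field phone in record Ticket: optional changed to required -> affects the rule determinations only; this particular Ticket value decodes identically

decoded: {"scores": [], "meta": {"id": 0, "latitude": -0.5, "name": "alpha", "balance": null}, "balance": 0.0, "phone": "gamma", "duration": null}


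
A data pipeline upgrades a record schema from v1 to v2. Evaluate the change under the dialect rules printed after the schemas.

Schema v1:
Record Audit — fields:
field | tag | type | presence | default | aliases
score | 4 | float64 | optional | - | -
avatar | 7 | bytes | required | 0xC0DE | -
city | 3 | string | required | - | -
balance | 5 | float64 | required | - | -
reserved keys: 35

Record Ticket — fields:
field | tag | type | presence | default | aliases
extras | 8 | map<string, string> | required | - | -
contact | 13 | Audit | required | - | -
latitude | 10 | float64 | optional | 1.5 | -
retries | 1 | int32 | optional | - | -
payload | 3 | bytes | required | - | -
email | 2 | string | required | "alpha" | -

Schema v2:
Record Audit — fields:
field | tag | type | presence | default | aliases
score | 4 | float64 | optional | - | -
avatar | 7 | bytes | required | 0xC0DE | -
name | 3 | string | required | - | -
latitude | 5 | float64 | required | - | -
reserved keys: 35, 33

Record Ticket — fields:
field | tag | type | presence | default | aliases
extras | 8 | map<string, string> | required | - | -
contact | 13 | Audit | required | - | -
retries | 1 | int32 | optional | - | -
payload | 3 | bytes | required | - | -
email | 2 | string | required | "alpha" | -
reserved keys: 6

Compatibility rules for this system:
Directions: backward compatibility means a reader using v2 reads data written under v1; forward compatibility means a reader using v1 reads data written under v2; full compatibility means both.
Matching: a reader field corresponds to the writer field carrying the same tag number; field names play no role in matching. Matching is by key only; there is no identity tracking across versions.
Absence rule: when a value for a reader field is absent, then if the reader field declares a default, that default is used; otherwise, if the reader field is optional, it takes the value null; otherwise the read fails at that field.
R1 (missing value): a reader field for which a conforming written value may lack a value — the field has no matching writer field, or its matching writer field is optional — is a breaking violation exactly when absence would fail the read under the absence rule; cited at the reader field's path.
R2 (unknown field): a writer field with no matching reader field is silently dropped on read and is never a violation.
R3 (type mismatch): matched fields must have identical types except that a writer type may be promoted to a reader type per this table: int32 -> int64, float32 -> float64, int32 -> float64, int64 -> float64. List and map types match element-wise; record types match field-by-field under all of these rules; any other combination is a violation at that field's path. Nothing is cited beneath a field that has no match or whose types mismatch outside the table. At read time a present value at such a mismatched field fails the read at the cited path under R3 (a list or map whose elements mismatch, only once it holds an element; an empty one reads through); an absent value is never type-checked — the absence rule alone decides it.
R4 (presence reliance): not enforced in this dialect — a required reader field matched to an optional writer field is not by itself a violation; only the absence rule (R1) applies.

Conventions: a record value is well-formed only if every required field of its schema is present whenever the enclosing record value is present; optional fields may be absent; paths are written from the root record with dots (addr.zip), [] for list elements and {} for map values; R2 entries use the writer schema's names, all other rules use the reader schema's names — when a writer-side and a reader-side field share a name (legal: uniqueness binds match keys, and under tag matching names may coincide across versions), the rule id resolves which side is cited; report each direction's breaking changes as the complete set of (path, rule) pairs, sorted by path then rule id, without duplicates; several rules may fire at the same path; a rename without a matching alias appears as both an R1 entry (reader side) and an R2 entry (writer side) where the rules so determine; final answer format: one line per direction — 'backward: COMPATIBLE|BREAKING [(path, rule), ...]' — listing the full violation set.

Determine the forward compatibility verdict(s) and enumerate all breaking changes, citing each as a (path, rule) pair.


forward: COMPATIBLE []

arrows below run writer -> reader for Ticket
forward on Ticket — v1 reading data written by v2:
  map<string, string> -> map<string, string>, writer required: extras aligns to extras
  Audit -> Audit, writer required: contact aligns to contact
  no writer field matches reader latitude
  int32 -> int32, writer optional: retries aligns to retries
  bytes -> bytes, writer required: payload aligns to payload
  string -> string, writer required: email aligns to email
  float64 -> float64, writer optional: contact.score aligns to contact.score
  bytes -> bytes, writer required: contact.avatar aligns to contact.avatar
  string -> string, writer required: contact.city aligns to contact.name
  float64 -> float64, writer required: contact.balance aligns to contact.latitude
  => forward: COMPATIBLE
remaining Ticket differences; none change what is asked:
  renamed field balance to latitude in record Audit -> fires no rule on Ticket, leaving the asked answer as it is
  renamed field city to name in record Audit -> fires no rule on Ticket, leaving the asked answer as it is
  removed field latitude from record Ticket -> fires no rule on Ticket, leaving the asked answer as it is


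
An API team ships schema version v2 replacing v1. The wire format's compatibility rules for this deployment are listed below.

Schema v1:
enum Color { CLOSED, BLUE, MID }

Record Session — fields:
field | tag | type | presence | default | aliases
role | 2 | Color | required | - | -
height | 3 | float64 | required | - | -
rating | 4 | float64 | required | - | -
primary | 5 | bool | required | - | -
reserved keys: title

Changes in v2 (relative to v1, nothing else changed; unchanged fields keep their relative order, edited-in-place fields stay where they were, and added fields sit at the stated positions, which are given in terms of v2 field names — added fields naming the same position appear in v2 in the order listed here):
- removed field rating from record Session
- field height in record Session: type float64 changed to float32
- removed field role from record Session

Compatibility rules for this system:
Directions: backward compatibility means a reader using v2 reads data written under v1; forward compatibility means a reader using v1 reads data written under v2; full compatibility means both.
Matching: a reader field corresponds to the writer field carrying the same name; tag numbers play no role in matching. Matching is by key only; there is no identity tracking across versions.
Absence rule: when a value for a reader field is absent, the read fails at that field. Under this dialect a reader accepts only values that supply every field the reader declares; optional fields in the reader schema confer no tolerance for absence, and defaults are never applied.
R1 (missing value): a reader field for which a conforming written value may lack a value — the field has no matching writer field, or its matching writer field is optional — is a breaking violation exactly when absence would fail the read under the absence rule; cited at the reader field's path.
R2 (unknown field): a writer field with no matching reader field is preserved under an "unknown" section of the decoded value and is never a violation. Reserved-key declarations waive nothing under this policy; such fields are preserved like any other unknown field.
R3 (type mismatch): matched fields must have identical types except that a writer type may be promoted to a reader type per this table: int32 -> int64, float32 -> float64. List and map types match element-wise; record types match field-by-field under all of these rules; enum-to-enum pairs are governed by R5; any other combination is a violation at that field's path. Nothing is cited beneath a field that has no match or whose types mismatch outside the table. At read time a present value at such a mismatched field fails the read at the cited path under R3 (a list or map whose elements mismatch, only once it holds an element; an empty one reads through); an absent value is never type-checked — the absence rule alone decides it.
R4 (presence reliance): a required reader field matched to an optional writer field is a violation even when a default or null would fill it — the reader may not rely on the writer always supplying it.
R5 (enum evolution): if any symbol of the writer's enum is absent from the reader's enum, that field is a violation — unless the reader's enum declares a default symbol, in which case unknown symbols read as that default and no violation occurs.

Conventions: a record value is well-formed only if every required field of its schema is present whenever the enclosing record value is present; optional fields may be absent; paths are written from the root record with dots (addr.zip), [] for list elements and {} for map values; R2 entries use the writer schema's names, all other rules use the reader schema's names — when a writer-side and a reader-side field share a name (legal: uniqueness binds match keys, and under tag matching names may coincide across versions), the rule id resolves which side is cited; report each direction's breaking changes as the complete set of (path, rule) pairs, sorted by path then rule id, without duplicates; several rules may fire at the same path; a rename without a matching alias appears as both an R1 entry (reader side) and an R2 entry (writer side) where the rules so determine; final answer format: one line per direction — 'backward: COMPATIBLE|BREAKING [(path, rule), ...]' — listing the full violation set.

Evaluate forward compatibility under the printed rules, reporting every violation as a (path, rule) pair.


forward: BREAKING [(rating, R1), (role, R1)]

arrows below run writer -> reader for Session
forward analysis of Session with v1 as reader and v2 as writer:
  role: no writer-side match
  float32 -> float64, writer required: height aligns to height
  rating: no writer-side match
  bool -> bool, writer required: primary aligns to primary
  R1 fires at rating
  R1 fires at role
  => 2 violation(s): forward is BREAKING for Session
remaining Session differences; none change what is asked:
  field height in record Session: type float64 changed to float32 -> affects backward compatibility only, which is not asked
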